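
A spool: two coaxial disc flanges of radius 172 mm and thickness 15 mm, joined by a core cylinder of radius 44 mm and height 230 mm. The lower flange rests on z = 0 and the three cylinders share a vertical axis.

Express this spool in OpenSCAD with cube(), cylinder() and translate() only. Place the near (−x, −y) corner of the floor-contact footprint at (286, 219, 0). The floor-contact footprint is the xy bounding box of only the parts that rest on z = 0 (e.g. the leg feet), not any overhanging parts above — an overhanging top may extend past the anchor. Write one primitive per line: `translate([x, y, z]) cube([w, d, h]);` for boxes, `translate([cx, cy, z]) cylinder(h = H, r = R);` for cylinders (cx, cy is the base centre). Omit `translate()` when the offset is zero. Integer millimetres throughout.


translate([458, 391, 0]) cylinder(h = 15, r = 172);
translate([458, 391, 15]) cylinder(h = 230, r = 44);
translate([458, 391, 245]) cylinder(h = 15, r = 172);


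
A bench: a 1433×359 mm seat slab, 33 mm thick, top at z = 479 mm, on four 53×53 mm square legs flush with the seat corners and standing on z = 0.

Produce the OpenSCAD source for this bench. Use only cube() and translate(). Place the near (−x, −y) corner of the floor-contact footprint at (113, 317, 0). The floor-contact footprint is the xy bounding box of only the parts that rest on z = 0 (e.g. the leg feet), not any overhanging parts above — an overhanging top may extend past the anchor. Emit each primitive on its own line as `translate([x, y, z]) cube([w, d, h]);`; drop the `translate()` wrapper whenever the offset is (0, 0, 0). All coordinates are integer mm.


translate([113, 317, 446]) cube([1433, 359, 33]);
translate([113, 317, 0]) cube([53, 53, 446]);
translate([113, 623, 0]) cube([53, 53, 446]);
translate([1493, 317, 0]) cube([53, 53, 446]);
translate([1493, 623, 0]) cube([53, 53, 446]);


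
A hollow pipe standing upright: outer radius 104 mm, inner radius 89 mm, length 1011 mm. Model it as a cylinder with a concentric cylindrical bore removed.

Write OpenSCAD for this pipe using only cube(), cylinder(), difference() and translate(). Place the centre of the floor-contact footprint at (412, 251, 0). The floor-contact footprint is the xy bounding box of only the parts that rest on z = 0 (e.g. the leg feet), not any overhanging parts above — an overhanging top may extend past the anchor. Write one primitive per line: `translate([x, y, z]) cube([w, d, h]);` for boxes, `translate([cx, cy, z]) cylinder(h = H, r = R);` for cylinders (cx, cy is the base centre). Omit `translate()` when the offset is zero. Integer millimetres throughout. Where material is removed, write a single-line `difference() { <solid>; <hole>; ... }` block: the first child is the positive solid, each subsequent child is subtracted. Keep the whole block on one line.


difference() { translate([412, 251, 0]) cylinder(h = 1011, r = 104); translate([412, 251, 0]) cylinder(h = 1011, r = 89); }


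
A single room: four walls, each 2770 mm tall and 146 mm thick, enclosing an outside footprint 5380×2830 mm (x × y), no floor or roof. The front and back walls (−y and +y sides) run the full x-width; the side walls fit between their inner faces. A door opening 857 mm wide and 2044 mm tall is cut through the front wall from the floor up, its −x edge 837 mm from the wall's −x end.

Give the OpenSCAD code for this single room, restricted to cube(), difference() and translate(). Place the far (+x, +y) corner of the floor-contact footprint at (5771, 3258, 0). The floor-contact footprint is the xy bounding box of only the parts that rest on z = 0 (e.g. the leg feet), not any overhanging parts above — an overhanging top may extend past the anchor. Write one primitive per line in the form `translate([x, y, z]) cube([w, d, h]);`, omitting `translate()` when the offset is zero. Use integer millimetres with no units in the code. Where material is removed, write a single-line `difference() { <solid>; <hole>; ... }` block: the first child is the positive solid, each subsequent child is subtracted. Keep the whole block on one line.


difference() { translate([391, 428, 0]) cube([5380, 146, 2770]); translate([1228, 428, 0]) cube([857, 146, 2044]); }
translate([391, 3112, 0]) cube([5380, 146, 2770]);
translate([391, 574, 0]) cube([146, 2538, 2770]);
translate([5625, 574, 0]) cube([146, 2538, 2770]);


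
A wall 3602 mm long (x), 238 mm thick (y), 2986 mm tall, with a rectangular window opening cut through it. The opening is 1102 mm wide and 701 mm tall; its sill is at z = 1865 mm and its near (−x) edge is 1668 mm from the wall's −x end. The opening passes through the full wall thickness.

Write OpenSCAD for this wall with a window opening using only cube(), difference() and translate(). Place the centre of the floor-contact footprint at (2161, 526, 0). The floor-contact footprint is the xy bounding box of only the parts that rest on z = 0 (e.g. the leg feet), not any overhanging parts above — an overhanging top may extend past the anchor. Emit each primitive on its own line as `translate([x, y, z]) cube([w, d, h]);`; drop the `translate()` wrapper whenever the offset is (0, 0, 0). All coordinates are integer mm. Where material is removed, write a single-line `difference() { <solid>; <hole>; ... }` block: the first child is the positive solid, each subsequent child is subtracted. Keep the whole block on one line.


difference() { translate([360, 407, 0]) cube([3602, 238, 2986]); translate([2028, 407, 1865]) cube([1102, 238, 701]); }


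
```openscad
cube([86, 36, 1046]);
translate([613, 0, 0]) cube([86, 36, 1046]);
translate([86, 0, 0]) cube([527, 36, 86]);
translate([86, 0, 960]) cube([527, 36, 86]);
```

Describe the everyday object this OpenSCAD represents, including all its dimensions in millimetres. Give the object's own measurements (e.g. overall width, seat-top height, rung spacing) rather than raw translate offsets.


A rectangular picture frame lying in the x–z plane (depth along y). The opening is 527 mm wide (x) by 874 mm tall (z), surrounded by a border 86 mm wide on all four sides. The frame is 36 mm deep and is made of two full-height vertical stiles with two horizontal rails fitted between them.


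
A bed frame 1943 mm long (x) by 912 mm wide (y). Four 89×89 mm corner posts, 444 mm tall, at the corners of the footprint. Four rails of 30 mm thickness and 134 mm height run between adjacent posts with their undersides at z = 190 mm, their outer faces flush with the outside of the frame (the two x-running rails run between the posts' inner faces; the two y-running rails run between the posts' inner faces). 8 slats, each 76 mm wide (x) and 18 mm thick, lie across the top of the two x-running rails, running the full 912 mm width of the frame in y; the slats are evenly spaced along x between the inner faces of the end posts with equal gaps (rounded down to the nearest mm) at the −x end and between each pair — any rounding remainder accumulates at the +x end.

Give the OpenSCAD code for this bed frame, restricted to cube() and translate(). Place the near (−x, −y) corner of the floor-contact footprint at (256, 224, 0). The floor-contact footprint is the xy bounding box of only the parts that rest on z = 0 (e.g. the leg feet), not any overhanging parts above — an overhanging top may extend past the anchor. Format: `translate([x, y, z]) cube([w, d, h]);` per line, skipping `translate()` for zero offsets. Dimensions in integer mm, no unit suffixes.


// slat z = rail_z + rail_h = 190 + 134 = 324
// slat gap = ⌊(1765 − 8·76) / 9⌋ = 128
translate([256, 224, 0]) cube([89, 89, 444]);
translate([256, 1047, 0]) cube([89, 89, 444]);
translate([2110, 224, 0]) cube([89, 89, 444]);
translate([2110, 1047, 0]) cube([89, 89, 444]);
translate([345, 224, 190]) cube([1765, 30, 134]);
translate([345, 1106, 190]) cube([1765, 30, 134]);
translate([256, 313, 190]) cube([30, 734, 134]);
translate([2169, 313, 190]) cube([30, 734, 134]);
translate([473, 224, 324]) cube([76, 912, 18]);
translate([677, 224, 324]) cube([76, 912, 18]);
translate([881, 224, 324]) cube([76, 912, 18]);
translate([1085, 224, 324]) cube([76, 912, 18]);
translate([1289, 224, 324]) cube([76, 912, 18]);
translate([1493, 224, 324]) cube([76, 912, 18]);
translate([1697, 224, 324]) cube([76, 912, 18]);
translate([1901, 224, 324]) cube([76, 912, 18]);


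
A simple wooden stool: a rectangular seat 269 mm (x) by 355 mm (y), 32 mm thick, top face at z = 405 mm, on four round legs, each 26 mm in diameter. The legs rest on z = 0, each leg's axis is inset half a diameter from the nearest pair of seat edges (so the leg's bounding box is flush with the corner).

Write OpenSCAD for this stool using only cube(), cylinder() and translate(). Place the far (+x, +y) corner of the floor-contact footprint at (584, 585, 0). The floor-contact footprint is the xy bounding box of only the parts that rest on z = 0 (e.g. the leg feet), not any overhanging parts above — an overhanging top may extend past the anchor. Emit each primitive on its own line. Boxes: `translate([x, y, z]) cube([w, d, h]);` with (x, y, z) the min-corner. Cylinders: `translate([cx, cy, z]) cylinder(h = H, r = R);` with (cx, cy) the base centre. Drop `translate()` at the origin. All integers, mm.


translate([315, 230, 373]) cube([269, 355, 32]);
translate([328, 243, 0]) cylinder(h = 373, r = 13);
translate([571, 243, 0]) cylinder(h = 373, r = 13);
translate([328, 572, 0]) cylinder(h = 373, r = 13);
translate([571, 572, 0]) cylinder(h = 373, r = 13);


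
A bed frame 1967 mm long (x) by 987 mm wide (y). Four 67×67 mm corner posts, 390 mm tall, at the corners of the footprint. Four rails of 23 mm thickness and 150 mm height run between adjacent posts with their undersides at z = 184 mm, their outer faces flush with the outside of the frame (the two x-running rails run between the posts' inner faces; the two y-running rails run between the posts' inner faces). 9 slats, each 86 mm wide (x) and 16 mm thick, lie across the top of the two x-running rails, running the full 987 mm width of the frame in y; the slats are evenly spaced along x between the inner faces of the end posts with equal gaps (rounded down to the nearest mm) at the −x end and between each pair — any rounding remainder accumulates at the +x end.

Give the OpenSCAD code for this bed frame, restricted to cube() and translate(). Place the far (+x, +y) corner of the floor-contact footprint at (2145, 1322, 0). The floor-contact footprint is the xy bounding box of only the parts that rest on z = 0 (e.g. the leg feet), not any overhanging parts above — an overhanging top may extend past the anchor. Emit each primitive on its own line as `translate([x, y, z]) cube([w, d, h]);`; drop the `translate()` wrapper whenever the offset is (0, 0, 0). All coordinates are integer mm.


translate([178, 335, 0]) cube([67, 67, 390]);
translate([178, 1255, 0]) cube([67, 67, 390]);
translate([2078, 335, 0]) cube([67, 67, 390]);
translate([2078, 1255, 0]) cube([67, 67, 390]);
translate([245, 335, 184]) cube([1833, 23, 150]);
translate([245, 1299, 184]) cube([1833, 23, 150]);
translate([178, 402, 184]) cube([23, 853, 150]);
translate([2122, 402, 184]) cube([23, 853, 150]);
translate([350, 335, 334]) cube([86, 987, 16]);
translate([541, 335, 334]) cube([86, 987, 16]);
translate([732, 335, 334]) cube([86, 987, 16]);
translate([923, 335, 334]) cube([86, 987, 16]);
translate([1114, 335, 334]) cube([86, 987, 16]);
translate([1305, 335, 334]) cube([86, 987, 16]);
translate([1496, 335, 334]) cube([86, 987, 16]);
translate([1687, 335, 334]) cube([86, 987, 16]);
translate([1878, 335, 334]) cube([86, 987, 16]);


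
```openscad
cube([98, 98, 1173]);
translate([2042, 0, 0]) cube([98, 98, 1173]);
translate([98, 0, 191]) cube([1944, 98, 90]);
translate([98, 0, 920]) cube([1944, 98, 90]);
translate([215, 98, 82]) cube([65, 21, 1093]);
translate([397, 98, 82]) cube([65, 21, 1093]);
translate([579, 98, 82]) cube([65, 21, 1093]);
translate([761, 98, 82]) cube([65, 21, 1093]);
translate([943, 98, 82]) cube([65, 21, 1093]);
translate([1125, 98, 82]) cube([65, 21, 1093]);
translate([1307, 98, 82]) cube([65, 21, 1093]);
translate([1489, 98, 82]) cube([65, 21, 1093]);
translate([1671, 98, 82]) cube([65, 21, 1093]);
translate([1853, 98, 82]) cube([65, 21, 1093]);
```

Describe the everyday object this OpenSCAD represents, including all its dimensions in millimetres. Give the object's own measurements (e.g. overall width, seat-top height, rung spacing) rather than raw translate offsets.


A fence section. Two 98×98 mm posts, 1173 mm tall, stand on the floor with a clear span of 1944 mm between their inner faces. Two horizontal rails of 98×90 mm section span the gap between the posts with their undersides at z = 191 mm and z = 920 mm, flush with the posts' −y face. 10 pickets, each 65 mm wide, 21 mm thick and 1093 mm tall, are fixed to the +y face of the rails with their bottoms at z = 82 mm, spaced across the span with a 117 mm gap after the −x post and between neighbouring pickets, with 124 mm left before the +x post.


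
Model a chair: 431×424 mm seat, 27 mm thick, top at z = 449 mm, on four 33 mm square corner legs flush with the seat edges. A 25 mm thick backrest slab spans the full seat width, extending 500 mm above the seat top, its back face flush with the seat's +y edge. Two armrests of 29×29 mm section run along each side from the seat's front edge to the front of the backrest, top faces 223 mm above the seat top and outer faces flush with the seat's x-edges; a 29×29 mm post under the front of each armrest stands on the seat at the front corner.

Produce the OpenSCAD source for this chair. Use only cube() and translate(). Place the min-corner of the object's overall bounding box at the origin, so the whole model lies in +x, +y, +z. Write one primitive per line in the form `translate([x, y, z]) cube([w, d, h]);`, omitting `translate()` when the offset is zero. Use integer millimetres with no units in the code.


translate([0, 0, 422]) cube([431, 424, 27]);
cube([33, 33, 422]);
translate([398, 0, 0]) cube([33, 33, 422]);
translate([0, 391, 0]) cube([33, 33, 422]);
translate([398, 391, 0]) cube([33, 33, 422]);
translate([0, 399, 449]) cube([431, 25, 500]);
translate([0, 0, 643]) cube([29, 399, 29]);
translate([402, 0, 643]) cube([29, 399, 29]);
translate([0, 0, 449]) cube([29, 29, 194]);
translate([402, 0, 449]) cube([29, 29, 194]);


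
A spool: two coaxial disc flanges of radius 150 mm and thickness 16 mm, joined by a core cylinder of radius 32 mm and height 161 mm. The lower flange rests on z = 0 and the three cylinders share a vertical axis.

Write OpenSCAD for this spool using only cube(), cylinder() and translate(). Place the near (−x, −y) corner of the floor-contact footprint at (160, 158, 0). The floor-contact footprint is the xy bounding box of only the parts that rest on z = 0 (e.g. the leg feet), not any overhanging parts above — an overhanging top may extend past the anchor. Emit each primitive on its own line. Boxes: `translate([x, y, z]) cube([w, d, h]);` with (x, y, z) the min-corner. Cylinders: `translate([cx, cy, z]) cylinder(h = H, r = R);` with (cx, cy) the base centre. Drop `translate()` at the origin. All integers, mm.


translate([310, 308, 0]) cylinder(h = 16, r = 150);
translate([310, 308, 16]) cylinder(h = 161, r = 32);
translate([310, 308, 177]) cylinder(h = 16, r = 150);


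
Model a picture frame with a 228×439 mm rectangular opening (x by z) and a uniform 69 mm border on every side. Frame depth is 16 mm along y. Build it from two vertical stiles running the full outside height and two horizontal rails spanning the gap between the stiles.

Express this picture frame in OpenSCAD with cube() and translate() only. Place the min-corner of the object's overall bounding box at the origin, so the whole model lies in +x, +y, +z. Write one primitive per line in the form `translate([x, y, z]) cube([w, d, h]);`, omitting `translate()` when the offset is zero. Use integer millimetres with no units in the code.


cube([69, 16, 577]);
translate([297, 0, 0]) cube([69, 16, 577]);
translate([69, 0, 0]) cube([228, 16, 69]);
translate([69, 0, 508]) cube([228, 16, 69]);


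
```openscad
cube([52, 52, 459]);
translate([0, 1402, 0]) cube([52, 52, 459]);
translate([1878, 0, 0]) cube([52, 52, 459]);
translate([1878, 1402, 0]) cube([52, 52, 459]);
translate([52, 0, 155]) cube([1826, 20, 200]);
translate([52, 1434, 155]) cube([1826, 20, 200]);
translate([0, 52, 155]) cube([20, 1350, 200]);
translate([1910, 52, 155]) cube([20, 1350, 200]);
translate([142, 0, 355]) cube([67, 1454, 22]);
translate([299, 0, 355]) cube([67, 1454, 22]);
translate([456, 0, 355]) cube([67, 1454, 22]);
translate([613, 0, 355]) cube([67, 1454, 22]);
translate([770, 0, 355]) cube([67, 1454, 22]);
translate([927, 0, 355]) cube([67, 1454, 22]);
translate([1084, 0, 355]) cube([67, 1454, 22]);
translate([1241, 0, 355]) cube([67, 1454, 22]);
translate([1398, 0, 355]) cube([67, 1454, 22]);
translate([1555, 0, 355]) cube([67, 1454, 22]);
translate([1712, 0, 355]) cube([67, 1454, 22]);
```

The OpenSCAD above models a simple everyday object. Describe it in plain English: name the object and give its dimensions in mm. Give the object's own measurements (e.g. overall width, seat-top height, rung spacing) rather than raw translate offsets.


A bed frame 1930 mm long (x) by 1454 mm wide (y). Four 52×52 mm corner posts, 459 mm tall, at the corners of the footprint. Four rails of 20 mm thickness and 200 mm height run between adjacent posts with their undersides at z = 155 mm, their outer faces flush with the outside of the frame (the two x-running rails run between the posts' inner faces; the two y-running rails run between the posts' inner faces). 11 slats, each 67 mm wide (x) and 22 mm thick, lie across the top of the two x-running rails, running the full 1454 mm width of the frame in y; along x they sit between the end posts with a 90 mm gap after the −x posts and between neighbouring slats, leaving 99 mm before the +x posts.


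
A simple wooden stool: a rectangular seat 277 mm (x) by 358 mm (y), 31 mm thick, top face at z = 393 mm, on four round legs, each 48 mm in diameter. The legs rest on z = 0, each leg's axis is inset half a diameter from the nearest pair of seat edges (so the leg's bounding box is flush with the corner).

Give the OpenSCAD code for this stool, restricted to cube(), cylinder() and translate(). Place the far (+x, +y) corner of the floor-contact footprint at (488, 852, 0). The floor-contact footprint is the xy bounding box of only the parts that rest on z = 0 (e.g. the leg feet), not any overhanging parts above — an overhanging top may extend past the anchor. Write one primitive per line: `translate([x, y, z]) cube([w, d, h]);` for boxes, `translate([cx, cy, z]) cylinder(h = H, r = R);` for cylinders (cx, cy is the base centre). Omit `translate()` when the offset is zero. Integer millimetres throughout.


translate([211, 494, 362]) cube([277, 358, 31]);
translate([235, 518, 0]) cylinder(h = 362, r = 24);
translate([464, 518, 0]) cylinder(h = 362, r = 24);
translate([235, 828, 0]) cylinder(h = 362, r = 24);
translate([464, 828, 0]) cylinder(h = 362, r = 24);


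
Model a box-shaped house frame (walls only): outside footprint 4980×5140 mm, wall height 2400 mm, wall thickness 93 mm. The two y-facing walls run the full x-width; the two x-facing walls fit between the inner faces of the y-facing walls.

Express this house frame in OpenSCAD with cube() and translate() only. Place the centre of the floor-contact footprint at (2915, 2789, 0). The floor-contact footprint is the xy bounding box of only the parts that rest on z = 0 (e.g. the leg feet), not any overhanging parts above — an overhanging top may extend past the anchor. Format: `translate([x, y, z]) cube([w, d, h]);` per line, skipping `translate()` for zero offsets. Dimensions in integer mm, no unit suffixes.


translate([425, 219, 0]) cube([4980, 93, 2400]);
translate([425, 5266, 0]) cube([4980, 93, 2400]);
translate([425, 312, 0]) cube([93, 4954, 2400]);
translate([5312, 312, 0]) cube([93, 4954, 2400]);


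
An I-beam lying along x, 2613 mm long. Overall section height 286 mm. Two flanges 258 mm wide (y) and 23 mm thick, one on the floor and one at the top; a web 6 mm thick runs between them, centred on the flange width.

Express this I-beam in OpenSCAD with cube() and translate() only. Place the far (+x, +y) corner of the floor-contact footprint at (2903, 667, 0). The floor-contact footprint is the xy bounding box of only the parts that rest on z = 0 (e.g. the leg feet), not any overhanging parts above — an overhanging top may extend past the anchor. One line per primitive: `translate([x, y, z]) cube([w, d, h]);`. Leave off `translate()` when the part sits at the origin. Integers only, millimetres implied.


translate([290, 409, 0]) cube([2613, 258, 23]);
translate([290, 535, 23]) cube([2613, 6, 240]);
translate([290, 409, 263]) cube([2613, 258, 23]);


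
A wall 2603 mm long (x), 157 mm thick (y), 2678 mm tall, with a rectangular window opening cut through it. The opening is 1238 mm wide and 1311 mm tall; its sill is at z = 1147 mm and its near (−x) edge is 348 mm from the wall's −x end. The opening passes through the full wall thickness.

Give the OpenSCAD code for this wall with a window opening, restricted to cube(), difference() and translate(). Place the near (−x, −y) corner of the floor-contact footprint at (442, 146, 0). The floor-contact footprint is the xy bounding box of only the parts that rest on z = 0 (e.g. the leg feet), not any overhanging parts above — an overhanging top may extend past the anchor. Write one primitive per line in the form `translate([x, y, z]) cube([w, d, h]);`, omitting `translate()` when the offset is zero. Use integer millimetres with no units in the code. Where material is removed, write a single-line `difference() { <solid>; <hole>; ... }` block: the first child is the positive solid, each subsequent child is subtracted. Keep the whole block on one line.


difference() { translate([442, 146, 0]) cube([2603, 157, 2678]); translate([790, 146, 1147]) cube([1238, 157, 1311]); }


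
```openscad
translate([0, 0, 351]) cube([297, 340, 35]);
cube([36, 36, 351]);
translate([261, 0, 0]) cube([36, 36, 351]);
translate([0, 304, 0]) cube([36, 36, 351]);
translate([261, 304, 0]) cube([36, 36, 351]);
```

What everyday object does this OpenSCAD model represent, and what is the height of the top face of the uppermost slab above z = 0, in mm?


A stool. The seat height is 386 mm.

A 297×340×35 slab at z = 351 on four corner posts — a stool. The seat top is 351 + 35 = 386 mm.


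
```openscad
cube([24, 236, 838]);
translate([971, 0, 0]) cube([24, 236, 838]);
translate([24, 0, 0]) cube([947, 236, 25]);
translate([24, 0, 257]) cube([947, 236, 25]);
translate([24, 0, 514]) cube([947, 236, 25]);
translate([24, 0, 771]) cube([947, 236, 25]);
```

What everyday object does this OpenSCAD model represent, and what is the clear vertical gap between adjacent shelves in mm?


A bookshelf. The clear shelf gap is 232 mm.

Two tall side panels with 4 horizontal boards between them — a bookshelf. The first two shelf undersides are at z = 0 and z = 257; with shelf thickness 25, the clear gap is 257 − 0 − 25 = 232 mm.


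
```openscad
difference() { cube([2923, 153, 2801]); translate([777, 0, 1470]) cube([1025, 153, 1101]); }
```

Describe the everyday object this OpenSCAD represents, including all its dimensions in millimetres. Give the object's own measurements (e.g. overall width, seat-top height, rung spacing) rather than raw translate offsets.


A wall 2923 mm long (x), 153 mm thick (y), 2801 mm tall, with a rectangular window opening cut through it. The opening is 1025 mm wide and 1101 mm tall; its sill is at z = 1470 mm and its near (−x) edge is 777 mm from the wall's −x end. The opening passes through the full wall thickness.


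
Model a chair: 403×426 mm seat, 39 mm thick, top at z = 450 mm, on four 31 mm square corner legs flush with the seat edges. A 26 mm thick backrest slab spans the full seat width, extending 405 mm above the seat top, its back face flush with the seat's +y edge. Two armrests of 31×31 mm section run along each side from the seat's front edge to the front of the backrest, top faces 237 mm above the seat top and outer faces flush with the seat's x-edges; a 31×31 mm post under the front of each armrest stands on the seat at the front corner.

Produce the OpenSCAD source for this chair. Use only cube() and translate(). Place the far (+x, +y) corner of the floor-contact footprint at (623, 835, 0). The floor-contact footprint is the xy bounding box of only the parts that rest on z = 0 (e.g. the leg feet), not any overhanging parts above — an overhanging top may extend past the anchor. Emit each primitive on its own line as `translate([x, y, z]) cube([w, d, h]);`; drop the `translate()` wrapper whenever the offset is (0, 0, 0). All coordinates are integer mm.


translate([220, 409, 411]) cube([403, 426, 39]);
translate([220, 409, 0]) cube([31, 31, 411]);
translate([592, 409, 0]) cube([31, 31, 411]);
translate([220, 804, 0]) cube([31, 31, 411]);
translate([592, 804, 0]) cube([31, 31, 411]);
translate([220, 809, 450]) cube([403, 26, 405]);
translate([220, 409, 656]) cube([31, 400, 31]);
translate([592, 409, 656]) cube([31, 400, 31]);
translate([220, 409, 450]) cube([31, 31, 206]);
translate([592, 409, 450]) cube([31, 31, 206]);


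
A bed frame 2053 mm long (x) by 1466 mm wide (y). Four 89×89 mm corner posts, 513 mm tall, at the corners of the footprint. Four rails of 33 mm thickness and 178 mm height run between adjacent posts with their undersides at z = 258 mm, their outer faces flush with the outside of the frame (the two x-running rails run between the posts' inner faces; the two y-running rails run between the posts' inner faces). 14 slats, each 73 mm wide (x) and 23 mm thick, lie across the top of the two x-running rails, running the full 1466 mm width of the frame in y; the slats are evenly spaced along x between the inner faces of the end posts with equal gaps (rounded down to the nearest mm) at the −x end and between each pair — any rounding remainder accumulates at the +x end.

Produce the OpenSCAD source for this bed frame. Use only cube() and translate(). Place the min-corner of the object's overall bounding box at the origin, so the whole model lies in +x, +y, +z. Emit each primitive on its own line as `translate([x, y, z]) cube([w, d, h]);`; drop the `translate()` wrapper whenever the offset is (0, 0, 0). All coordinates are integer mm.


cube([89, 89, 513]);
translate([0, 1377, 0]) cube([89, 89, 513]);
translate([1964, 0, 0]) cube([89, 89, 513]);
translate([1964, 1377, 0]) cube([89, 89, 513]);
translate([89, 0, 258]) cube([1875, 33, 178]);
translate([89, 1433, 258]) cube([1875, 33, 178]);
translate([0, 89, 258]) cube([33, 1288, 178]);
translate([2020, 89, 258]) cube([33, 1288, 178]);
translate([145, 0, 436]) cube([73, 1466, 23]);
translate([274, 0, 436]) cube([73, 1466, 23]);
translate([403, 0, 436]) cube([73, 1466, 23]);
translate([532, 0, 436]) cube([73, 1466, 23]);
translate([661, 0, 436]) cube([73, 1466, 23]);
translate([790, 0, 436]) cube([73, 1466, 23]);
translate([919, 0, 436]) cube([73, 1466, 23]);
translate([1048, 0, 436]) cube([73, 1466, 23]);
translate([1177, 0, 436]) cube([73, 1466, 23]);
translate([1306, 0, 436]) cube([73, 1466, 23]);
translate([1435, 0, 436]) cube([73, 1466, 23]);
translate([1564, 0, 436]) cube([73, 1466, 23]);
translate([1693, 0, 436]) cube([73, 1466, 23]);
translate([1822, 0, 436]) cube([73, 1466, 23]);


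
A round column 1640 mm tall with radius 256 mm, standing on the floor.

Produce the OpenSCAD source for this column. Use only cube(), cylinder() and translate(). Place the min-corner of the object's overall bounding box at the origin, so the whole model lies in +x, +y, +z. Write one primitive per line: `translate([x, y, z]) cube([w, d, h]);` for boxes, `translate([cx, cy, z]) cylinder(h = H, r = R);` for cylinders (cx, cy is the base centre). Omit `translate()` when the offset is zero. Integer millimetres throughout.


translate([256, 256, 0]) cylinder(h = 1640, r = 256);


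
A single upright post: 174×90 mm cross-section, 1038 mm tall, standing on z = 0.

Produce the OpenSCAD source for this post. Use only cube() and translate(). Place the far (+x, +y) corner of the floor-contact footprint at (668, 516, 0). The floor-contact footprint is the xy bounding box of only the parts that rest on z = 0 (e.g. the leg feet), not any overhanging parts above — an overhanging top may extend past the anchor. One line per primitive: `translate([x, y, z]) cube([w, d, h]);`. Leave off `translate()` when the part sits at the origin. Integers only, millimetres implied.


translate([494, 426, 0]) cube([174, 90, 1038]);


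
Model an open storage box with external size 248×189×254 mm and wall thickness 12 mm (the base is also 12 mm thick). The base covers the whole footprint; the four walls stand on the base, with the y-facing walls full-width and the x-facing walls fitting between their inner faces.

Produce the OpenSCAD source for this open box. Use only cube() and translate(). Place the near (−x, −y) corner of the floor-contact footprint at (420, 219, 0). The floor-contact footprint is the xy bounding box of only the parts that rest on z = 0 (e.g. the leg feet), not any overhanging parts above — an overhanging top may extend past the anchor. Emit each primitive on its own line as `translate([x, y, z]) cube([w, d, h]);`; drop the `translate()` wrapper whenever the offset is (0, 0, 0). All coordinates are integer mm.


translate([420, 219, 0]) cube([248, 189, 12]);
translate([420, 219, 12]) cube([248, 12, 242]);
translate([420, 396, 12]) cube([248, 12, 242]);
translate([420, 231, 12]) cube([12, 165, 242]);
translate([656, 231, 12]) cube([12, 165, 242]);


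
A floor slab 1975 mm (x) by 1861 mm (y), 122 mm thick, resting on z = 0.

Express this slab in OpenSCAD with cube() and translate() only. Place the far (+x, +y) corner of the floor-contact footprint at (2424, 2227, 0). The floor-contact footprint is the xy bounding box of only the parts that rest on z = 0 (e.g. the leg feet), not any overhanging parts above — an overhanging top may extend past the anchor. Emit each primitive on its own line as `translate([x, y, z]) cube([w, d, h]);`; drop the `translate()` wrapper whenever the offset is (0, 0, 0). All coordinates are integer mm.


translate([449, 366, 0]) cube([1975, 1861, 122]);


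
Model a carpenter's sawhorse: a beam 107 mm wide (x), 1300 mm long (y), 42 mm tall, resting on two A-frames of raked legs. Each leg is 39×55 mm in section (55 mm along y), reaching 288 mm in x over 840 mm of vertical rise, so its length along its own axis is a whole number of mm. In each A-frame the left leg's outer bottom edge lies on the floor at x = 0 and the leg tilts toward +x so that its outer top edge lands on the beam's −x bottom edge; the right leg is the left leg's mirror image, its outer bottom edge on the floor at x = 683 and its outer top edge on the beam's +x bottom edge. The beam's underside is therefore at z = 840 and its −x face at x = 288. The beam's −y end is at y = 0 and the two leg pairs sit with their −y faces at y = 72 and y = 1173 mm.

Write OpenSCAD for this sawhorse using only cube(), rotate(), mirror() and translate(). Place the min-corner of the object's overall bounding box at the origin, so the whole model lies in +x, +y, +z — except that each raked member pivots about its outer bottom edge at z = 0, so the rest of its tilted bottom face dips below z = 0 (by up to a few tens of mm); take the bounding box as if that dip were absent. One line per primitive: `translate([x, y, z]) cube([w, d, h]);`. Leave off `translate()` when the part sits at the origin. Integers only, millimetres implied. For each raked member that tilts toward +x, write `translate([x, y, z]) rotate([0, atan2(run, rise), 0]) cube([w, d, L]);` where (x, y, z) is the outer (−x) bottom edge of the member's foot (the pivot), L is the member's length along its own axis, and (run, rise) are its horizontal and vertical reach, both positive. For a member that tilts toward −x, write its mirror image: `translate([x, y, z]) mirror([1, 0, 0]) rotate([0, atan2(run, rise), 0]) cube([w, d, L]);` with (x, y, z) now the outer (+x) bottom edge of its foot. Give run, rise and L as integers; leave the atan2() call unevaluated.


translate([288, 0, 840]) cube([107, 1300, 42]);
translate([0, 72, 0]) rotate([0, atan2(288, 840), 0]) cube([39, 55, 888]);
translate([683, 72, 0]) mirror([1, 0, 0]) rotate([0, atan2(288, 840), 0]) cube([39, 55, 888]);
translate([0, 1173, 0]) rotate([0, atan2(288, 840), 0]) cube([39, 55, 888]);
translate([683, 1173, 0]) mirror([1, 0, 0]) rotate([0, atan2(288, 840), 0]) cube([39, 55, 888]);


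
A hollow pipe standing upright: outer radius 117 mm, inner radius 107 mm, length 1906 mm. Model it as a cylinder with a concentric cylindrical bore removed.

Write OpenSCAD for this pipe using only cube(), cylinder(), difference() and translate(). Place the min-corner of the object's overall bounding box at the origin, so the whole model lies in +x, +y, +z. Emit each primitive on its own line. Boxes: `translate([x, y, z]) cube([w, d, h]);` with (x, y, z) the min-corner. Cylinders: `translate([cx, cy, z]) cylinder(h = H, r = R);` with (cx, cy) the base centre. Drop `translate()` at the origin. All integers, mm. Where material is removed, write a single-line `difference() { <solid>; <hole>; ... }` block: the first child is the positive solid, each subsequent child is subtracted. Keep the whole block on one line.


difference() { translate([117, 117, 0]) cylinder(h = 1906, r = 117); translate([117, 117, 0]) cylinder(h = 1906, r = 107); }


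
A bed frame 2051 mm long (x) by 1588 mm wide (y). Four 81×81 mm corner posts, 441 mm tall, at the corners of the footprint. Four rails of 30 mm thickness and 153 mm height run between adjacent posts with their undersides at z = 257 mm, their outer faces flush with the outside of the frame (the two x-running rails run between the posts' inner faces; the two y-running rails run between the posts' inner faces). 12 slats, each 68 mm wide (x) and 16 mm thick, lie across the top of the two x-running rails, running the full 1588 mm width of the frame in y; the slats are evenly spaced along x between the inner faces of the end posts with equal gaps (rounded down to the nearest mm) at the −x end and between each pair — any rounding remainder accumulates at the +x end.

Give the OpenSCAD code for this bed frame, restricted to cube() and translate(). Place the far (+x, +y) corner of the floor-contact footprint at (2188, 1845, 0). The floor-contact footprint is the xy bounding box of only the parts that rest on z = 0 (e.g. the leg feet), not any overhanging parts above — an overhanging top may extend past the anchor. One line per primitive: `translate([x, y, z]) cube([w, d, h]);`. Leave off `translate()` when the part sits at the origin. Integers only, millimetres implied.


translate([137, 257, 0]) cube([81, 81, 441]);
translate([137, 1764, 0]) cube([81, 81, 441]);
translate([2107, 257, 0]) cube([81, 81, 441]);
translate([2107, 1764, 0]) cube([81, 81, 441]);
translate([218, 257, 257]) cube([1889, 30, 153]);
translate([218, 1815, 257]) cube([1889, 30, 153]);
translate([137, 338, 257]) cube([30, 1426, 153]);
translate([2158, 338, 257]) cube([30, 1426, 153]);
translate([300, 257, 410]) cube([68, 1588, 16]);
translate([450, 257, 410]) cube([68, 1588, 16]);
translate([600, 257, 410]) cube([68, 1588, 16]);
translate([750, 257, 410]) cube([68, 1588, 16]);
translate([900, 257, 410]) cube([68, 1588, 16]);
translate([1050, 257, 410]) cube([68, 1588, 16]);
translate([1200, 257, 410]) cube([68, 1588, 16]);
translate([1350, 257, 410]) cube([68, 1588, 16]);
translate([1500, 257, 410]) cube([68, 1588, 16]);
translate([1650, 257, 410]) cube([68, 1588, 16]);
translate([1800, 257, 410]) cube([68, 1588, 16]);
translate([1950, 257, 410]) cube([68, 1588, 16]);


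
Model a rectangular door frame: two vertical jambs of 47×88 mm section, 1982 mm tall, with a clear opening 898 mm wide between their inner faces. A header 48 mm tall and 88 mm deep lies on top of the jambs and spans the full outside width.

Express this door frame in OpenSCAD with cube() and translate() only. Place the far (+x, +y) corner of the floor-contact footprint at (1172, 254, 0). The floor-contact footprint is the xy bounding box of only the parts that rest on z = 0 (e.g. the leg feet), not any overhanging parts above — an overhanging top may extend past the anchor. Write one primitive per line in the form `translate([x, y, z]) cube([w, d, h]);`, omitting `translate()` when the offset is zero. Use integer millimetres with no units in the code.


translate([180, 166, 0]) cube([47, 88, 1982]);
translate([1125, 166, 0]) cube([47, 88, 1982]);
translate([180, 166, 1982]) cube([992, 88, 48]);


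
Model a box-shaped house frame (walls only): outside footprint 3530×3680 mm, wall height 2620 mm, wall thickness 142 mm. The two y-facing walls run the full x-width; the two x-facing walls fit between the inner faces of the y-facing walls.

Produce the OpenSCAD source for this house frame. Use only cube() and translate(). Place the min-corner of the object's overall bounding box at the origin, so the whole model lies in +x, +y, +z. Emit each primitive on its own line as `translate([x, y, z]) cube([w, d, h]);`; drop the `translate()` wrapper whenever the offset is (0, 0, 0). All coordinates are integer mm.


cube([3530, 142, 2620]);
translate([0, 3538, 0]) cube([3530, 142, 2620]);
translate([0, 142, 0]) cube([142, 3396, 2620]);
translate([3388, 142, 0]) cube([142, 3396, 2620]);


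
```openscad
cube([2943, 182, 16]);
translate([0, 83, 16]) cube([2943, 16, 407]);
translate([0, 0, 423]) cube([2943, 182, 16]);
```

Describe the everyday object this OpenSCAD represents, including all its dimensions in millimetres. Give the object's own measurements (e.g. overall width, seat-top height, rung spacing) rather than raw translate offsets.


An I-beam lying along x, 2943 mm long. Overall section height 439 mm. Two flanges 182 mm wide (y) and 16 mm thick, one on the floor and one at the top; a web 16 mm thick runs between them, centred on the flange width.


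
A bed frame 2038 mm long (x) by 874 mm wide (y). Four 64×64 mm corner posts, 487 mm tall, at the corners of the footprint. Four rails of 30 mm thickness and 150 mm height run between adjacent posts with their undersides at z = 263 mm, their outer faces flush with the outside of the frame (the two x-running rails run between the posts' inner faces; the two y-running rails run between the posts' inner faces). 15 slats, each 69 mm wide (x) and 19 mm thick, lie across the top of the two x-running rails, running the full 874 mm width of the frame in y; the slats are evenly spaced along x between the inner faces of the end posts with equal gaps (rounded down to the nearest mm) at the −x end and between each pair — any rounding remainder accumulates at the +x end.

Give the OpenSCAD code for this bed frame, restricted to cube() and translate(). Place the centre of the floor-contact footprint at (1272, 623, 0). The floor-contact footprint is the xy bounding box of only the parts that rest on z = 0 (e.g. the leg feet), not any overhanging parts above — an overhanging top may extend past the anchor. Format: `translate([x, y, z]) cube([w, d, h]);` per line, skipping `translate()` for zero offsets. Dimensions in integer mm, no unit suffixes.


translate([253, 186, 0]) cube([64, 64, 487]);
translate([253, 996, 0]) cube([64, 64, 487]);
translate([2227, 186, 0]) cube([64, 64, 487]);
translate([2227, 996, 0]) cube([64, 64, 487]);
translate([317, 186, 263]) cube([1910, 30, 150]);
translate([317, 1030, 263]) cube([1910, 30, 150]);
translate([253, 250, 263]) cube([30, 746, 150]);
translate([2261, 250, 263]) cube([30, 746, 150]);
translate([371, 186, 413]) cube([69, 874, 19]);
translate([494, 186, 413]) cube([69, 874, 19]);
translate([617, 186, 413]) cube([69, 874, 19]);
translate([740, 186, 413]) cube([69, 874, 19]);
translate([863, 186, 413]) cube([69, 874, 19]);
translate([986, 186, 413]) cube([69, 874, 19]);
translate([1109, 186, 413]) cube([69, 874, 19]);
translate([1232, 186, 413]) cube([69, 874, 19]);
translate([1355, 186, 413]) cube([69, 874, 19]);
translate([1478, 186, 413]) cube([69, 874, 19]);
translate([1601, 186, 413]) cube([69, 874, 19]);
translate([1724, 186, 413]) cube([69, 874, 19]);
translate([1847, 186, 413]) cube([69, 874, 19]);
translate([1970, 186, 413]) cube([69, 874, 19]);
translate([2093, 186, 413]) cube([69, 874, 19]);
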